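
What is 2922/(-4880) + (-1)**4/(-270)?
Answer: -39691/65880 ≈ -0.60247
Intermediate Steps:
2922/(-4880) + (-1)**4/(-270) = 2922*(-1/4880) + 1*(-1/270) = -1461/2440 - 1/270 = -39691/65880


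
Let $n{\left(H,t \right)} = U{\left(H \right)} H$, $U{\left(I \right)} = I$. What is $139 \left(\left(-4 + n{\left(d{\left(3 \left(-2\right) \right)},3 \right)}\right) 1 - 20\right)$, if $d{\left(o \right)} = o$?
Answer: $1668$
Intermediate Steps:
$n{\left(H,t \right)} = H^{2}$ ($n{\left(H,t \right)} = H H = H^{2}$)
$139 \left(\left(-4 + n{\left(d{\left(3 \left(-2\right) \right)},3 \right)}\right) 1 - 20\right) = 139 \left(\left(-4 + \left(3 \left(-2\right)\right)^{2}\right) 1 - 20\right) = 139 \left(\left(-4 + \left(-6\right)^{2}\right) 1 - 20\right) = 139 \left(\left(-4 + 36\right) 1 - 20\right) = 139 \left(32 \cdot 1 - 20\right) = 139 \left(32 - 20\right) = 139 \cdot 12 = 1668$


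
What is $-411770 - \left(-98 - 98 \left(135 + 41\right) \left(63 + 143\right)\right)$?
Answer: $3141416$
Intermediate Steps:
$-411770 - \left(-98 - 98 \left(135 + 41\right) \left(63 + 143\right)\right) = -411770 - \left(-98 - 98 \cdot 176 \cdot 206\right) = -411770 - \left(-98 - 3553088\right) = -411770 - -3553186 = -411770 + 3553186 = 3141416$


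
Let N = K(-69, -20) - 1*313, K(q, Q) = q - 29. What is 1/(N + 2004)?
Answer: 1/1593 ≈ 0.00062775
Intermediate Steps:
K(q, Q) = -29 + q
N = -411 (N = (-29 - 69) - 1*313 = -98 - 313 = -411)
1/(N + 2004) = 1/(-411 + 2004) = 1/1593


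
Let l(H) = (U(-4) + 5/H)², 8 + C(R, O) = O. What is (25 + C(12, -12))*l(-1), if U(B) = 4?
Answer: 5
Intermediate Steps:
C(R, O) = -8 + O
l(H) = (4 + 5/H)²
(25 + C(12, -12))*l(-1) = (25 + (-8 - 12))*((5 + 4*(-1))²/(-1)²) = (25 - 20)*(1*(5 - 4)²) = 5*(1*1²) = 5*(1*1) = 5*1 = 5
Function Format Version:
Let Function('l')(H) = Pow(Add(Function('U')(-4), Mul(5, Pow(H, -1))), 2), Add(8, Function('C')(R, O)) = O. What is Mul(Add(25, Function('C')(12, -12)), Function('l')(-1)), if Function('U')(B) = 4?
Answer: 5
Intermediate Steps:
Function('C')(R, O) = Add(-8, O)
Function('l')(H) = Pow(Add(4, Mul(5, Pow(H, -1))), 2)
Mul(Add(25, Function('C')(12, -12)), Function('l')(-1)) = Mul(Add(25, Add(-8, -12)), Mul(Pow(-1, -2), Pow(Add(5, Mul(4, -1)), 2))) = Mul(Add(25, -20), Mul(1, Pow(Add(5, -4), 2))) = Mul(5, Mul(1, Pow(1, 2))) = Mul(5, Mul(1, 1)) = Mul(5, 1) = 5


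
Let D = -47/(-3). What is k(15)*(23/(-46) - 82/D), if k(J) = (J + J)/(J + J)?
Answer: -539/94 ≈ -5.7340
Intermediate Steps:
D = 47/3 (D = -47*(-⅓) = 47/3 ≈ 15.667)
k(J) = 1 (k(J) = (2*J)/((2*J)) = (2*J)*(1/(2*J)) = 1)
k(15)*(23/(-46) - 82/D) = 1*(23/(-46) - 82/47/3) = 1*(23*(-1/46) - 82*3/47) = 1*(-½ - 246/47) = 1*(-539/94) = -539/94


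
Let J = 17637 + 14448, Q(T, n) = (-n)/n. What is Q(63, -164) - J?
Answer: -32086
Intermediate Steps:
Q(T, n) = -1
J = 32085
Q(63, -164) - J = -1 - 1*32085 = -1 - 32085 = -32086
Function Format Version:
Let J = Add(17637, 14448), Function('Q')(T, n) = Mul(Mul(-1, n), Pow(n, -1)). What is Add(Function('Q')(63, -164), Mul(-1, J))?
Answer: -32086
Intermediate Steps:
Function('Q')(T, n) = -1
J = 32085
Add(Function('Q')(63, -164), Mul(-1, J)) = Add(-1, Mul(-1, 32085)) = Add(-1, -32085) = -32086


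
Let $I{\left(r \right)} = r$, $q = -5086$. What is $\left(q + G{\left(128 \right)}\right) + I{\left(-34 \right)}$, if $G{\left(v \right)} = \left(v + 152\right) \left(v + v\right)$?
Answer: $66560$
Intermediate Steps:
$G{\left(v \right)} = 2 v \left(152 + v\right)$ ($G{\left(v \right)} = \left(152 + v\right) 2 v = 2 v \left(152 + v\right)$)
$\left(q + G{\left(128 \right)}\right) + I{\left(-34 \right)} = \left(-5086 + 2 \cdot 128 \left(152 + 128\right)\right) - 34 = \left(-5086 + 2 \cdot 128 \cdot 280\right) - 34 = \left(-5086 + 71680\right) - 34 = 66594 - 34 = 66560$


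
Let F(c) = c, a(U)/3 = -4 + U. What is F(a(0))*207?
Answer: -2484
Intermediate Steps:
a(U) = -12 + 3*U (a(U) = 3*(-4 + U) = -12 + 3*U)
F(a(0))*207 = (-12 + 3*0)*207 = (-12 + 0)*207 = -12*207 = -2484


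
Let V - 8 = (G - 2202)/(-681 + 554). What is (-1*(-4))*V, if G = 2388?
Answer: 3320/127 ≈ 26.142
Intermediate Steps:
V = 830/127 (V = 8 + (2388 - 2202)/(-681 + 554) = 8 + 186/(-127) = 8 + 186*(-1/127) = 8 - 186/127 = 830/127 ≈ 6.5354)
(-1*(-4))*V = -1*(-4)*(830/127) = 4*(830/127) = 3320/127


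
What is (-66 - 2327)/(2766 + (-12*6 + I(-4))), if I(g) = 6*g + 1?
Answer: -2393/2671 ≈ -0.89592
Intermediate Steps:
I(g) = 1 + 6*g
(-66 - 2327)/(2766 + (-12*6 + I(-4))) = (-66 - 2327)/(2766 + (-12*6 + (1 + 6*(-4)))) = -2393/(2766 + (-72 + (1 - 24))) = -2393/(2766 + (-72 - 23)) = -2393/(2766 - 95) = -2393/2671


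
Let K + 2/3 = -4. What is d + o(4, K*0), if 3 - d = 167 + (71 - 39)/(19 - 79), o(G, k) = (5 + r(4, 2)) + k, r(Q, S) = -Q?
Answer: -2437/15 ≈ -162.47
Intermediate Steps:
K = -14/3 (K = -2/3 - 4 = -14/3 ≈ -4.6667)
o(G, k) = 1 + k (o(G, k) = (5 - 1*4) + k = (5 - 4) + k = 1 + k)
d = -2452/15 (d = 3 - (167 + (71 - 39)/(19 - 79)) = 3 - (167 + 32/(-60)) = 3 - (167 + 32*(-1/60)) = 3 - (167 - 8/15) = 3 - 1*2497/15 = 3 - 2497/15 = -2452/15 ≈ -163.47)
d + o(4, K*0) = -2452/15 + (1 - 14/3*0) = -2452/15 + (1 + 0) = -2452/15 + 1 = -2437/15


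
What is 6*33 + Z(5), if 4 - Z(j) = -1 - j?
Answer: 208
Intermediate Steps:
Z(j) = 5 + j (Z(j) = 4 - (-1 - j) = 4 + (1 + j) = 5 + j)
6*33 + Z(5) = 6*33 + (5 + 5) = 198 + 10 = 208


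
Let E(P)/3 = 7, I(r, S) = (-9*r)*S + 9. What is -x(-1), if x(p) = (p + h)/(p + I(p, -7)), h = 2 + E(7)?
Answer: ⅖ ≈ 0.40000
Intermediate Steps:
I(r, S) = 9 - 9*S*r (I(r, S) = -9*S*r + 9 = 9 - 9*S*r)
E(P) = 21 (E(P) = 3*7 = 21)
h = 23 (h = 2 + 21 = 23)
x(p) = (23 + p)/(9 + 64*p) (x(p) = (p + 23)/(p + (9 - 9*(-7)*p)) = (23 + p)/(p + (9 + 63*p)) = (23 + p)/(9 + 64*p))
-x(-1) = -(23 - 1)/(9 + 64*(-1)) = -22/(9 - 64) = -22/(-55) = -(-1)*22/55 = -1*(-⅖) = ⅖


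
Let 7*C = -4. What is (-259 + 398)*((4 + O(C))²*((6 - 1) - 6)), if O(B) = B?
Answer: -80064/49 ≈ -1634.0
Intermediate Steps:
C = -4/7 (C = (⅐)*(-4) = -4/7 ≈ -0.57143)
(-259 + 398)*((4 + O(C))²*((6 - 1) - 6)) = (-259 + 398)*((4 - 4/7)²*((6 - 1) - 6)) = 139*((24/7)²*(5 - 6)) = 139*((576/49)*(-1)) = 139*(-576/49) = -80064/49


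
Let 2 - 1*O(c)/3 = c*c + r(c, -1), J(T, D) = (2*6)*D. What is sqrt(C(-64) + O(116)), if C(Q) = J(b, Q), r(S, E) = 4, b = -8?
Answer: I*sqrt(41142) ≈ 202.83*I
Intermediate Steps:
J(T, D) = 12*D
O(c) = -6 - 3*c**2 (O(c) = 6 - 3*(c*c + 4) = 6 - 3*(c**2 + 4) = 6 - 3*(4 + c**2) = 6 + (-12 - 3*c**2) = -6 - 3*c**2)
C(Q) = 12*Q
sqrt(C(-64) + O(116)) = sqrt(12*(-64) + (-6 - 3*116**2)) = sqrt(-768 + (-6 - 3*13456)) = sqrt(-768 + (-6 - 40368)) = sqrt(-768 - 40374) = sqrt(-41142) = I*sqrt(41142)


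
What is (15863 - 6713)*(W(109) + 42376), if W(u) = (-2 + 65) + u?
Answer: 389314200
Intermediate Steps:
W(u) = 63 + u
(15863 - 6713)*(W(109) + 42376) = (15863 - 6713)*((63 + 109) + 42376) = 9150*(172 + 42376) = 9150*42548 = 389314200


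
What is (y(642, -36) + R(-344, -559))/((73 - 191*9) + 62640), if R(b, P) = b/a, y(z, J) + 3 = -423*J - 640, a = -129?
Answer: 43763/182982 ≈ 0.23917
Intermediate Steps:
y(z, J) = -643 - 423*J (y(z, J) = -3 + (-423*J - 640) = -3 + (-640 - 423*J) = -643 - 423*J)
R(b, P) = -b/129 (R(b, P) = b/(-129) = b*(-1/129) = -b/129)
(y(642, -36) + R(-344, -559))/((73 - 191*9) + 62640) = ((-643 - 423*(-36)) - 1/129*(-344))/((73 - 191*9) + 62640) = ((-643 + 15228) + 8/3)/((73 - 1719) + 62640) = (14585 + 8/3)/(-1646 + 62640) = (43763/3)/60994 = (43763/3)*(1/60994) = 43763/182982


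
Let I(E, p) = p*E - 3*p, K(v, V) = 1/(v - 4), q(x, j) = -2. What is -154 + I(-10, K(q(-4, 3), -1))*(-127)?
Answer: -2575/6 ≈ -429.17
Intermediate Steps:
K(v, V) = 1/(-4 + v)
I(E, p) = -3*p + E*p (I(E, p) = E*p - 3*p = -3*p + E*p)
-154 + I(-10, K(q(-4, 3), -1))*(-127) = -154 + ((-3 - 10)/(-4 - 2))*(-127) = -154 + (-13/(-6))*(-127) = -154 - ⅙*(-13)*(-127) = -154 + (13/6)*(-127) = -154 - 1651/6 = -2575/6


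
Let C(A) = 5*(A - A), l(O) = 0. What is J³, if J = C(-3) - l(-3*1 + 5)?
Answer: 0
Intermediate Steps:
C(A) = 0 (C(A) = 5*0 = 0)
J = 0 (J = 0 - 1*0 = 0 + 0 = 0)
J³ = 0³ = 0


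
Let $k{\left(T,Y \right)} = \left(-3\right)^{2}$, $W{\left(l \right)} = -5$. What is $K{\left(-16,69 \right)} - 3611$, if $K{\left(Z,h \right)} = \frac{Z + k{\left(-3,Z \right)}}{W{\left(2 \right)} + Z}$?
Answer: $- \frac{10832}{3} \approx -3610.7$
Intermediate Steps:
$k{\left(T,Y \right)} = 9$
$K{\left(Z,h \right)} = \frac{9 + Z}{-5 + Z}$ ($K{\left(Z,h \right)} = \frac{Z + 9}{-5 + Z} = \frac{9 + Z}{-5 + Z}$)
$K{\left(-16,69 \right)} - 3611 = \frac{9 - 16}{-5 - 16} - 3611 = \frac{1}{-21} \left(-7\right) - 3611 = \left(- \frac{1}{21}\right) \left(-7\right) - 3611 = \frac{1}{3} - 3611 = - \frac{10832}{3}$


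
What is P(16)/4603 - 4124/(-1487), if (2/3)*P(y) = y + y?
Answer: 19054148/6844661 ≈ 2.7838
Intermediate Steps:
P(y) = 3*y (P(y) = 3*(y + y)/2 = 3*(2*y)/2 = 3*y)
P(16)/4603 - 4124/(-1487) = (3*16)/4603 - 4124/(-1487) = 48*(1/4603) - 4124*(-1/1487) = 48/4603 + 4124/1487 = 19054148/6844661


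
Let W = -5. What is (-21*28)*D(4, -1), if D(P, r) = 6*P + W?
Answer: -11172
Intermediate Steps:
D(P, r) = -5 + 6*P (D(P, r) = 6*P - 5 = -5 + 6*P)
(-21*28)*D(4, -1) = (-21*28)*(-5 + 6*4) = -588*(-5 + 24) = -588*19 = -11172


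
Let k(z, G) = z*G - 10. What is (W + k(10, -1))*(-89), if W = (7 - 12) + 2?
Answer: 2047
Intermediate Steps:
k(z, G) = -10 + G*z (k(z, G) = G*z - 10 = -10 + G*z)
W = -3 (W = -5 + 2 = -3)
(W + k(10, -1))*(-89) = (-3 + (-10 - 1*10))*(-89) = (-3 + (-10 - 10))*(-89) = (-3 - 20)*(-89) = -23*(-89) = 2047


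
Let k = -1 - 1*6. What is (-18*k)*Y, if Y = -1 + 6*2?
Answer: 1386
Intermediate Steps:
k = -7 (k = -1 - 6 = -7)
Y = 11 (Y = -1 + 12 = 11)
(-18*k)*Y = -18*(-7)*11 = 126*11 = 1386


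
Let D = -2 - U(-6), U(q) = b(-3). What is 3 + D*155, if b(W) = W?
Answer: 158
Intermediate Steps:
U(q) = -3
D = 1 (D = -2 - 1*(-3) = -2 + 3 = 1)
3 + D*155 = 3 + 1*155 = 3 + 155 = 158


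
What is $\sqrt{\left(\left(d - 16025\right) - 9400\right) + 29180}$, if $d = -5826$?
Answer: $i \sqrt{2071} \approx 45.508 i$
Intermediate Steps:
$\sqrt{\left(\left(d - 16025\right) - 9400\right) + 29180} = \sqrt{\left(\left(-5826 - 16025\right) - 9400\right) + 29180} = \sqrt{\left(-21851 - 9400\right) + 29180} = \sqrt{-31251 + 29180} = \sqrt{-2071} = i \sqrt{2071}$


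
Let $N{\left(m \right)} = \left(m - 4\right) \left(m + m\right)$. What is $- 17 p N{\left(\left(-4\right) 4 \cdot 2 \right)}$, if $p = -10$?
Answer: $391680$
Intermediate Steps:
$N{\left(m \right)} = 2 m \left(-4 + m\right)$ ($N{\left(m \right)} = \left(-4 + m\right) 2 m = 2 m \left(-4 + m\right)$)
$- 17 p N{\left(\left(-4\right) 4 \cdot 2 \right)} = \left(-17\right) \left(-10\right) 2 \left(-4\right) 4 \cdot 2 \left(-4 + \left(-4\right) 4 \cdot 2\right) = 170 \cdot 2 \left(\left(-16\right) 2\right) \left(-4 - 32\right) = 170 \cdot 2 \left(-32\right) \left(-4 - 32\right) = 170 \cdot 2 \left(-32\right) \left(-36\right) = 170 \cdot 2304 = 391680$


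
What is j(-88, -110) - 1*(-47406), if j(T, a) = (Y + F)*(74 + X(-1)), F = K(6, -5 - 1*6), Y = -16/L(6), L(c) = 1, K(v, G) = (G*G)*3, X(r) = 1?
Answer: 73431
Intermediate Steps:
K(v, G) = 3*G**2 (K(v, G) = G**2*3 = 3*G**2)
Y = -16 (Y = -16/1 = -16*1 = -16)
F = 363 (F = 3*(-5 - 1*6)**2 = 3*(-5 - 6)**2 = 3*(-11)**2 = 3*121 = 363)
j(T, a) = 26025 (j(T, a) = (-16 + 363)*(74 + 1) = 347*75 = 26025)
j(-88, -110) - 1*(-47406) = 26025 - 1*(-47406) = 26025 + 47406 = 73431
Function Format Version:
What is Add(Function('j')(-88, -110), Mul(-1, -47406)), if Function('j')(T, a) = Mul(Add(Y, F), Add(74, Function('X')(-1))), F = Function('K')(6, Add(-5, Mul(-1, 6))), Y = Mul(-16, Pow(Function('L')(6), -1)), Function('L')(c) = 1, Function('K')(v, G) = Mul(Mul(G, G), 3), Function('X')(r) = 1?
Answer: 73431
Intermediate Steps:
Function('K')(v, G) = Mul(3, Pow(G, 2)) (Function('K')(v, G) = Mul(Pow(G, 2), 3) = Mul(3, Pow(G, 2)))
Y = -16 (Y = Mul(-16, Pow(1, -1)) = Mul(-16, 1) = -16)
F = 363 (F = Mul(3, Pow(Add(-5, Mul(-1, 6)), 2)) = Mul(3, Pow(Add(-5, -6), 2)) = Mul(3, Pow(-11, 2)) = Mul(3, 121) = 363)
Function('j')(T, a) = 26025 (Function('j')(T, a) = Mul(Add(-16, 363), Add(74, 1)) = Mul(347, 75) = 26025)
Add(Function('j')(-88, -110), Mul(-1, -47406)) = Add(26025, Mul(-1, -47406)) = Add(26025, 47406) = 73431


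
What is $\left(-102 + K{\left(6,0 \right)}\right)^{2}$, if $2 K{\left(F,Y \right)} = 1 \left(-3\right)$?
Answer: $\frac{42849}{4} \approx 10712.0$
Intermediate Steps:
$K{\left(F,Y \right)} = - \frac{3}{2}$ ($K{\left(F,Y \right)} = \frac{1 \left(-3\right)}{2} = \frac{1}{2} \left(-3\right) = - \frac{3}{2}$)
$\left(-102 + K{\left(6,0 \right)}\right)^{2} = \left(-102 - \frac{3}{2}\right)^{2} = \left(- \frac{207}{2}\right)^{2} = \frac{42849}{4}$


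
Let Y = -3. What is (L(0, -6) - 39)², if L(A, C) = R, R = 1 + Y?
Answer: 1681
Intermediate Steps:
R = -2 (R = 1 - 3 = -2)
L(A, C) = -2
(L(0, -6) - 39)² = (-2 - 39)² = (-41)² = 1681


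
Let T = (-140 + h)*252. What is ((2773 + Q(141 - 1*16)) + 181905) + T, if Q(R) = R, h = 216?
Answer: 203955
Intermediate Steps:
T = 19152 (T = (-140 + 216)*252 = 76*252 = 19152)
((2773 + Q(141 - 1*16)) + 181905) + T = ((2773 + (141 - 1*16)) + 181905) + 19152 = ((2773 + (141 - 16)) + 181905) + 19152 = ((2773 + 125) + 181905) + 19152 = (2898 + 181905) + 19152 = 184803 + 19152 = 203955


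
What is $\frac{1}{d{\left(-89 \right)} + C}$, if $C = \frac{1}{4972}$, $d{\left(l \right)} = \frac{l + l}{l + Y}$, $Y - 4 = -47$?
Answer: $\frac{14916}{20117} \approx 0.74146$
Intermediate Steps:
$Y = -43$ ($Y = 4 - 47 = -43$)
$d{\left(l \right)} = \frac{2 l}{-43 + l}$ ($d{\left(l \right)} = \frac{l + l}{l - 43} = \frac{2 l}{-43 + l}$)
$C = \frac{1}{4972} \approx 0.00020113$
$\frac{1}{d{\left(-89 \right)} + C} = \frac{1}{2 \left(-89\right) \frac{1}{-43 - 89} + \frac{1}{4972}} = \frac{1}{2 \left(-89\right) \frac{1}{-132} + \frac{1}{4972}} = \frac{1}{2 \left(-89\right) \left(- \frac{1}{132}\right) + \frac{1}{4972}} = \frac{1}{\frac{89}{66} + \frac{1}{4972}} = \frac{1}{\frac{20117}{14916}} = \frac{14916}{20117}$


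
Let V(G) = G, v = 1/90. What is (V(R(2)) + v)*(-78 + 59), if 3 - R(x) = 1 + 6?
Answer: 6821/90 ≈ 75.789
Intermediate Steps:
R(x) = -4 (R(x) = 3 - (1 + 6) = 3 - 1*7 = 3 - 7 = -4)
v = 1/90 ≈ 0.011111
(V(R(2)) + v)*(-78 + 59) = (-4 + 1/90)*(-78 + 59) = -359/90*(-19) = 6821/90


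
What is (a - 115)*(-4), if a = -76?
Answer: 764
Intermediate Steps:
(a - 115)*(-4) = (-76 - 115)*(-4) = -191*(-4) = 764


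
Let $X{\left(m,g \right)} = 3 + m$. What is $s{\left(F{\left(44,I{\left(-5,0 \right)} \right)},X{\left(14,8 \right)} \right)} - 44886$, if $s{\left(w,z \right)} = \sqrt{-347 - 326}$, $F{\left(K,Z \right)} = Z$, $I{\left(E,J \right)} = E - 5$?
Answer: $-44886 + i \sqrt{673} \approx -44886.0 + 25.942 i$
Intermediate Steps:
$I{\left(E,J \right)} = -5 + E$ ($I{\left(E,J \right)} = E - 5 = -5 + E$)
$s{\left(w,z \right)} = i \sqrt{673}$ ($s{\left(w,z \right)} = \sqrt{-673} = i \sqrt{673}$)
$s{\left(F{\left(44,I{\left(-5,0 \right)} \right)},X{\left(14,8 \right)} \right)} - 44886 = i \sqrt{673} - 44886 = -44886 + i \sqrt{673}$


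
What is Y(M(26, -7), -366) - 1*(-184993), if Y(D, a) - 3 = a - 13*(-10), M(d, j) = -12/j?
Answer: 184760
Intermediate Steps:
Y(D, a) = 133 + a (Y(D, a) = 3 + (a - 13*(-10)) = 3 + (a + 130) = 3 + (130 + a) = 133 + a)
Y(M(26, -7), -366) - 1*(-184993) = (133 - 366) - 1*(-184993) = -233 + 184993 = 184760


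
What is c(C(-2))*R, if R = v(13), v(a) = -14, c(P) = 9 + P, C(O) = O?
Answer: -98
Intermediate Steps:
R = -14
c(C(-2))*R = (9 - 2)*(-14) = 7*(-14) = -98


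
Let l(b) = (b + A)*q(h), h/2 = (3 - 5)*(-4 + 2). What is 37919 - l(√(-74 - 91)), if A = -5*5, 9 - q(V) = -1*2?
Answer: 38194 - 11*I*√165 ≈ 38194.0 - 141.3*I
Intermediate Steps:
h = 8 (h = 2*((3 - 5)*(-4 + 2)) = 2*(-2*(-2)) = 2*4 = 8)
q(V) = 11 (q(V) = 9 - (-1)*2 = 9 - 1*(-2) = 9 + 2 = 11)
A = -25
l(b) = -275 + 11*b (l(b) = (b - 25)*11 = (-25 + b)*11 = -275 + 11*b)
37919 - l(√(-74 - 91)) = 37919 - (-275 + 11*√(-74 - 91)) = 37919 - (-275 + 11*√(-165)) = 37919 - (-275 + 11*(I*√165)) = 37919 - (-275 + 11*I*√165) = 37919 + (275 - 11*I*√165) = 38194 - 11*I*√165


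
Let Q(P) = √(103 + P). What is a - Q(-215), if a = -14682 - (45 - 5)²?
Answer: -16282 - 4*I*√7 ≈ -16282.0 - 10.583*I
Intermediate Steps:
a = -16282 (a = -14682 - 1*40² = -14682 - 1*1600 = -14682 - 1600 = -16282)
a - Q(-215) = -16282 - √(103 - 215) = -16282 - √(-112) = -16282 - 4*I*√7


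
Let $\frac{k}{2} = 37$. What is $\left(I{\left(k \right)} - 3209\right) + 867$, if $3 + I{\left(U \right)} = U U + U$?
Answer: $3205$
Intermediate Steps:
$k = 74$ ($k = 2 \cdot 37 = 74$)
$I{\left(U \right)} = -3 + U + U^{2}$ ($I{\left(U \right)} = -3 + \left(U U + U\right) = -3 + \left(U^{2} + U\right) = -3 + \left(U + U^{2}\right) = -3 + U + U^{2}$)
$\left(I{\left(k \right)} - 3209\right) + 867 = \left(\left(-3 + 74 + 74^{2}\right) - 3209\right) + 867 = \left(\left(-3 + 74 + 5476\right) - 3209\right) + 867 = \left(5547 - 3209\right) + 867 = 2338 + 867 = 3205$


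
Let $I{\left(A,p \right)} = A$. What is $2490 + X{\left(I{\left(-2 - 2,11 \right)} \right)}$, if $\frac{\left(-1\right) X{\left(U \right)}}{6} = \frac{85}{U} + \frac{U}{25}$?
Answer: $\frac{130923}{50} \approx 2618.5$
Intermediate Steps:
$X{\left(U \right)} = - \frac{510}{U} - \frac{6 U}{25}$ ($X{\left(U \right)} = - 6 \left(\frac{85}{U} + \frac{U}{25}\right) = - \frac{510}{U} - \frac{6 U}{25}$)
$2490 + X{\left(I{\left(-2 - 2,11 \right)} \right)} = 2490 - \left(\frac{510}{-2 - 2} + \frac{6 \left(-2 - 2\right)}{25}\right) = 2490 - \left(- \frac{24}{25} + \frac{510}{-4}\right) = 2490 + \left(\left(-510\right) \left(- \frac{1}{4}\right) + \frac{24}{25}\right) = 2490 + \left(\frac{255}{2} + \frac{24}{25}\right) = 2490 + \frac{6423}{50} = \frac{130923}{50}$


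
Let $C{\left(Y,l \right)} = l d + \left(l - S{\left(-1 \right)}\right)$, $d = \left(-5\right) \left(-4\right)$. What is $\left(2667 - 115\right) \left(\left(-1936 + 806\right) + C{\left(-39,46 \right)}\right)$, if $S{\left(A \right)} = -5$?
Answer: $-405768$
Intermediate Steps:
$d = 20$
$C{\left(Y,l \right)} = 5 + 21 l$ ($C{\left(Y,l \right)} = l 20 + \left(l - -5\right) = 20 l + \left(l + 5\right) = 20 l + \left(5 + l\right) = 5 + 21 l$)
$\left(2667 - 115\right) \left(\left(-1936 + 806\right) + C{\left(-39,46 \right)}\right) = \left(2667 - 115\right) \left(\left(-1936 + 806\right) + \left(5 + 21 \cdot 46\right)\right) = 2552 \left(-1130 + \left(5 + 966\right)\right) = 2552 \left(-1130 + 971\right) = 2552 \left(-159\right) = -405768$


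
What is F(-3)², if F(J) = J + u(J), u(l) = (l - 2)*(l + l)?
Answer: 729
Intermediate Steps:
u(l) = 2*l*(-2 + l) (u(l) = (-2 + l)*(2*l) = 2*l*(-2 + l))
F(J) = J + 2*J*(-2 + J)
F(-3)² = (-3*(-3 + 2*(-3)))² = (-3*(-3 - 6))² = (-3*(-9))² = 27² = 729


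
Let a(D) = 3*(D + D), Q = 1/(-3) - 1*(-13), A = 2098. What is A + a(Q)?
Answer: 2174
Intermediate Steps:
Q = 38/3 (Q = -1/3 + 13 = 38/3 ≈ 12.667)
a(D) = 6*D (a(D) = 3*(2*D) = 6*D)
A + a(Q) = 2098 + 6*(38/3) = 2098 + 76 = 2174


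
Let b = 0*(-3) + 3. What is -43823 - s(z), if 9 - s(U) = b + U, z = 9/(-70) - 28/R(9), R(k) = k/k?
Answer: -3069999/70 ≈ -43857.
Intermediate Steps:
R(k) = 1
b = 3 (b = 0 + 3 = 3)
z = -1969/70 (z = 9/(-70) - 28/1 = 9*(-1/70) - 28*1 = -9/70 - 28 = -1969/70 ≈ -28.129)
s(U) = 6 - U (s(U) = 9 - (3 + U) = 9 + (-3 - U) = 6 - U)
-43823 - s(z) = -43823 - (6 - 1*(-1969/70)) = -43823 - (6 + 1969/70) = -43823 - 1*2389/70 = -43823 - 2389/70 = -3069999/70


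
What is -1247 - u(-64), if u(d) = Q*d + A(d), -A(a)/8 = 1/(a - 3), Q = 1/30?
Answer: -1251211/1005 ≈ -1245.0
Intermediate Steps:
Q = 1/30 ≈ 0.033333
A(a) = -8/(-3 + a) (A(a) = -8/(a - 3) = -8/(-3 + a))
u(d) = -8/(-3 + d) + d/30 (u(d) = d/30 - 8/(-3 + d) = -8/(-3 + d) + d/30)
-1247 - u(-64) = -1247 - (-240 - 64*(-3 - 64))/(30*(-3 - 64)) = -1247 - (-240 - 64*(-67))/(30*(-67)) = -1247 - (-1)*(-240 + 4288)/(30*67) = -1247 - (-1)*4048/(30*67) = -1247 - 1*(-2024/1005) = -1247 + 2024/1005 = -1251211/1005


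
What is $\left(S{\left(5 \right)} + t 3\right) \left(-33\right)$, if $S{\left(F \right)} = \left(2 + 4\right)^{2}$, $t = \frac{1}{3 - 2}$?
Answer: $-1287$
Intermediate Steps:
$t = 1$ ($t = 1^{-1} = 1$)
$S{\left(F \right)} = 36$ ($S{\left(F \right)} = 6^{2} = 36$)
$\left(S{\left(5 \right)} + t 3\right) \left(-33\right) = \left(36 + 1 \cdot 3\right) \left(-33\right) = \left(36 + 3\right) \left(-33\right) = 39 \left(-33\right) = -1287$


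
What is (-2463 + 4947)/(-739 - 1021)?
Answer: -621/440 ≈ -1.4114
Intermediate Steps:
(-2463 + 4947)/(-739 - 1021) = 2484/(-1760) = 2484*(-1/1760) = -621/440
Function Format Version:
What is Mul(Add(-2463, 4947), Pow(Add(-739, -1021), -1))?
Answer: Rational(-621, 440) ≈ -1.4114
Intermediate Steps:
Mul(Add(-2463, 4947), Pow(Add(-739, -1021), -1)) = Mul(2484, Pow(-1760, -1)) = Mul(2484, Rational(-1, 1760)) = Rational(-621, 440)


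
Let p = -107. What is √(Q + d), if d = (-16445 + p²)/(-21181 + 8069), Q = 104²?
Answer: √116225085966/3278 ≈ 104.00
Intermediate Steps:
Q = 10816
d = 1249/3278 (d = (-16445 + (-107)²)/(-21181 + 8069) = (-16445 + 11449)/(-13112) = -4996*(-1/13112) = 1249/3278 ≈ 0.38102)
√(Q + d) = √(10816 + 1249/3278) = √(35456097/3278) = √116225085966/3278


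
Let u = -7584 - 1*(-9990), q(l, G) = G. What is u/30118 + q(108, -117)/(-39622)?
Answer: 408489/4931138 ≈ 0.082839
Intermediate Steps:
u = 2406 (u = -7584 + 9990 = 2406)
u/30118 + q(108, -117)/(-39622) = 2406/30118 - 117/(-39622) = 2406*(1/30118) - 117*(-1/39622) = 1203/15059 + 117/39622 = 408489/4931138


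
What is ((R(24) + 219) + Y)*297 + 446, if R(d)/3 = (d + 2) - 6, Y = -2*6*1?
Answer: 79745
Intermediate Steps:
Y = -12 (Y = -12*1 = -12)
R(d) = -12 + 3*d (R(d) = 3*((d + 2) - 6) = 3*((2 + d) - 6) = 3*(-4 + d) = -12 + 3*d)
((R(24) + 219) + Y)*297 + 446 = (((-12 + 3*24) + 219) - 12)*297 + 446 = (((-12 + 72) + 219) - 12)*297 + 446 = ((60 + 219) - 12)*297 + 446 = (279 - 12)*297 + 446 = 267*297 + 446 = 79299 + 446 = 79745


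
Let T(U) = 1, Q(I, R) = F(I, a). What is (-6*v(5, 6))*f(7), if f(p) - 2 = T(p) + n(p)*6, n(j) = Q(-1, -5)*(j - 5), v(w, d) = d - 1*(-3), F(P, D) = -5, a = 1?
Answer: 3078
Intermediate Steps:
Q(I, R) = -5
v(w, d) = 3 + d (v(w, d) = d + 3 = 3 + d)
n(j) = 25 - 5*j (n(j) = -5*(j - 5) = -5*(-5 + j) = 25 - 5*j)
f(p) = 153 - 30*p (f(p) = 2 + (1 + (25 - 5*p)*6) = 2 + (1 + (150 - 30*p)) = 2 + (151 - 30*p) = 153 - 30*p)
(-6*v(5, 6))*f(7) = (-6*(3 + 6))*(153 - 30*7) = (-6*9)*(153 - 210) = -54*(-57) = 3078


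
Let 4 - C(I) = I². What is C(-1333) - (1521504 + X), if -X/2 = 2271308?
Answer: 1244227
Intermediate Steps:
X = -4542616 (X = -2*2271308 = -4542616)
C(I) = 4 - I²
C(-1333) - (1521504 + X) = (4 - 1*(-1333)²) - (1521504 - 4542616) = (4 - 1*1776889) - 1*(-3021112) = (4 - 1776889) + 3021112 = -1776885 + 3021112 = 1244227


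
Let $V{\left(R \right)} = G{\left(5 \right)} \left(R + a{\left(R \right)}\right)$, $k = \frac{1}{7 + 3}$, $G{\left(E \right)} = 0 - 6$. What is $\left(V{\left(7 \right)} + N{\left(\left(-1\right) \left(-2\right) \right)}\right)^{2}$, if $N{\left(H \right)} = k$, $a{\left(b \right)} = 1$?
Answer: $\frac{229441}{100} \approx 2294.4$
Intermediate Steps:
$G{\left(E \right)} = -6$ ($G{\left(E \right)} = 0 - 6 = -6$)
$k = \frac{1}{10} \approx 0.1$
$N{\left(H \right)} = \frac{1}{10}$
$V{\left(R \right)} = -6 - 6 R$ ($V{\left(R \right)} = - 6 \left(R + 1\right) = - 6 \left(1 + R\right) = -6 - 6 R$)
$\left(V{\left(7 \right)} + N{\left(\left(-1\right) \left(-2\right) \right)}\right)^{2} = \left(\left(-6 - 42\right) + \frac{1}{10}\right)^{2} = \left(-48 + \frac{1}{10}\right)^{2} = \left(- \frac{479}{10}\right)^{2} = \frac{229441}{100}$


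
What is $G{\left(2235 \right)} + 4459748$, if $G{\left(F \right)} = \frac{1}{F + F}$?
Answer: $\frac{19935073561}{4470} \approx 4.4597 \cdot 10^{6}$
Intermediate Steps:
$G{\left(F \right)} = \frac{1}{2 F}$
$G{\left(2235 \right)} + 4459748 = \frac{1}{2 \cdot 2235} + 4459748 = \frac{1}{2} \cdot \frac{1}{2235} + 4459748 = \frac{1}{4470} + 4459748 = \frac{19935073561}{4470}$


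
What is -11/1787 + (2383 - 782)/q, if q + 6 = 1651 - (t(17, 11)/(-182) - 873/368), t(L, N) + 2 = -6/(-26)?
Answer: 1237624661051/1281581730309 ≈ 0.96570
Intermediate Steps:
t(L, N) = -23/13 (t(L, N) = -2 - 6/(-26) = -2 - 6*(-1/26) = -2 + 3/13 = -23/13)
q = 717169407/435344 (q = -6 + (1651 - (-23/13/(-182) - 873/368)) = -6 + (1651 - (-23/13*(-1/182) - 873*1/368)) = -6 + (1651 - (23/2366 - 873/368)) = -6 + (1651 - 1*(-1028527/435344)) = -6 + (1651 + 1028527/435344) = -6 + 719781471/435344 = 717169407/435344 ≈ 1647.4)
-11/1787 + (2383 - 782)/q = -11/1787 + (2383 - 782)/(717169407/435344) = -11*1/1787 + 1601*(435344/717169407) = -11/1787 + 696985744/717169407 = 1237624661051/1281581730309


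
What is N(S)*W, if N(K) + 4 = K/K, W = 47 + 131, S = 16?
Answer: -534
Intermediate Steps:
W = 178
N(K) = -3 (N(K) = -4 + K/K = -4 + 1 = -3)
N(S)*W = -3*178 = -534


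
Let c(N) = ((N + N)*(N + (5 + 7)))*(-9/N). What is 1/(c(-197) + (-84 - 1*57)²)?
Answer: 1/23211 ≈ 4.3083e-5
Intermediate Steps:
c(N) = -216 - 18*N (c(N) = ((2*N)*(N + 12))*(-9/N) = ((2*N)*(12 + N))*(-9/N) = (2*N*(12 + N))*(-9/N) = -216 - 18*N)
1/(c(-197) + (-84 - 1*57)²) = 1/((-216 - 18*(-197)) + (-84 - 1*57)²) = 1/((-216 + 3546) + (-84 - 57)²) = 1/(3330 + (-141)²) = 1/(3330 + 19881) = 1/23211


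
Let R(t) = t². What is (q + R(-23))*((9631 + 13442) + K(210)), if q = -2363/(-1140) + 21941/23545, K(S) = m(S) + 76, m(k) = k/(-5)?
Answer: 13198438597337/1073652 ≈ 1.2293e+7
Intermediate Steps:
m(k) = -k/5 (m(k) = k*(-⅕) = -k/5)
K(S) = 76 - S/5 (K(S) = -S/5 + 76 = 76 - S/5)
q = 3225983/1073652 (q = -2363*(-1/1140) + 21941*(1/23545) = 2363/1140 + 21941/23545 = 3225983/1073652 ≈ 3.0047)
(q + R(-23))*((9631 + 13442) + K(210)) = (3225983/1073652 + (-23)²)*((9631 + 13442) + (76 - ⅕*210)) = (3225983/1073652 + 529)*(23073 + (76 - 42)) = 571187891*(23073 + 34)/1073652 = (571187891/1073652)*23107 = 13198438597337/1073652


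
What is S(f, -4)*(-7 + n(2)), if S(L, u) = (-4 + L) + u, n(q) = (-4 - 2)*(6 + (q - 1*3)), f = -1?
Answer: 333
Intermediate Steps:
n(q) = -18 - 6*q (n(q) = -6*(6 + (q - 3)) = -6*(6 + (-3 + q)) = -6*(3 + q) = -18 - 6*q)
S(L, u) = -4 + L + u
S(f, -4)*(-7 + n(2)) = (-4 - 1 - 4)*(-7 + (-18 - 6*2)) = -9*(-7 + (-18 - 12)) = -9*(-7 - 30) = -9*(-37) = 333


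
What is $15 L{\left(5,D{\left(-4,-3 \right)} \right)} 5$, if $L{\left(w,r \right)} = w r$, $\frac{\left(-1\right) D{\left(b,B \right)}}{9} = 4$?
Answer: $-13500$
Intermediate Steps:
$D{\left(b,B \right)} = -36$ ($D{\left(b,B \right)} = \left(-9\right) 4 = -36$)
$L{\left(w,r \right)} = r w$
$15 L{\left(5,D{\left(-4,-3 \right)} \right)} 5 = 15 \left(\left(-36\right) 5\right) 5 = 15 \left(-180\right) 5 = \left(-2700\right) 5 = -13500$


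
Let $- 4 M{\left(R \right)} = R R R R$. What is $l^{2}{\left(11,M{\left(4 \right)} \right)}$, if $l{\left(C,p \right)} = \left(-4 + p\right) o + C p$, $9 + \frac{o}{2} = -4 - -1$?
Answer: $861184$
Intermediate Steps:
$o = -24$ ($o = -18 + 2 \left(-4 - -1\right) = -18 + 2 \left(-4 + 1\right) = -18 + 2 \left(-3\right) = -18 - 6 = -24$)
$M{\left(R \right)} = - \frac{R^{4}}{4}$ ($M{\left(R \right)} = - \frac{R R R R}{4} = - \frac{R R^{2} R}{4} = - \frac{R R^{3}}{4} = - \frac{R^{4}}{4}$)
$l{\left(C,p \right)} = 96 - 24 p + C p$ ($l{\left(C,p \right)} = \left(-4 + p\right) \left(-24\right) + C p = \left(96 - 24 p\right) + C p = 96 - 24 p + C p$)
$l^{2}{\left(11,M{\left(4 \right)} \right)} = \left(96 - 24 \left(- \frac{4^{4}}{4}\right) + 11 \left(- \frac{4^{4}}{4}\right)\right)^{2} = \left(96 - 24 \left(\left(- \frac{1}{4}\right) 256\right) + 11 \left(\left(- \frac{1}{4}\right) 256\right)\right)^{2} = \left(96 - -1536 + 11 \left(-64\right)\right)^{2} = \left(96 + 1536 - 704\right)^{2} = 928^{2} = 861184$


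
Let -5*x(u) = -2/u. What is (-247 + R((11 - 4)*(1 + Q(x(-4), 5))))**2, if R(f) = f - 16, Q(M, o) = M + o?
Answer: 4915089/100 ≈ 49151.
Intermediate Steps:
x(u) = 2/(5*u) (x(u) = -(-2)/(5*u) = 2/(5*u))
R(f) = -16 + f
(-247 + R((11 - 4)*(1 + Q(x(-4), 5))))**2 = (-247 + (-16 + (11 - 4)*(1 + ((2/5)/(-4) + 5))))**2 = (-247 + (-16 + 7*(1 + ((2/5)*(-1/4) + 5))))**2 = (-247 + (-16 + 7*(1 + (-1/10 + 5))))**2 = (-247 + (-16 + 7*(1 + 49/10)))**2 = (-247 + (-16 + 7*(59/10)))**2 = (-247 + (-16 + 413/10))**2 = (-247 + 253/10)**2 = (-2217/10)**2 = 4915089/100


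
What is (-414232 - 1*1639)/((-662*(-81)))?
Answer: -415871/53622 ≈ -7.7556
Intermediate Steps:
(-414232 - 1*1639)/((-662*(-81))) = (-414232 - 1639)/53622 = -415871*1/53622 = -415871/53622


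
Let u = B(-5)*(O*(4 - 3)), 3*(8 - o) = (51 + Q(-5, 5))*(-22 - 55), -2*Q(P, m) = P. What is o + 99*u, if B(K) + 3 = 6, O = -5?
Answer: -623/6 ≈ -103.83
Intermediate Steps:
Q(P, m) = -P/2
B(K) = 3 (B(K) = -3 + 6 = 3)
o = 8287/6 (o = 8 - (51 - ½*(-5))*(-22 - 55)/3 = 8 - (51 + 5/2)*(-77)/3 = 8 - 107*(-77)/6 = 8 - ⅓*(-8239/2) = 8 + 8239/6 = 8287/6 ≈ 1381.2)
u = -15 (u = 3*(-5*(4 - 3)) = 3*(-5*1) = 3*(-5) = -15)
o + 99*u = 8287/6 + 99*(-15) = 8287/6 - 1485 = -623/6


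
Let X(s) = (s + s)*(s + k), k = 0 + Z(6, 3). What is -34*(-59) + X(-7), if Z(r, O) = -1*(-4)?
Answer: 2048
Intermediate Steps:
Z(r, O) = 4
k = 4 (k = 0 + 4 = 4)
X(s) = 2*s*(4 + s) (X(s) = (s + s)*(s + 4) = (2*s)*(4 + s) = 2*s*(4 + s))
-34*(-59) + X(-7) = -34*(-59) + 2*(-7)*(4 - 7) = 2006 + 2*(-7)*(-3) = 2006 + 42 = 2048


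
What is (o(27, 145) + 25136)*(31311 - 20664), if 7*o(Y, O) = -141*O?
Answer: 236526147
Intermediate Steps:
o(Y, O) = -141*O/7 (o(Y, O) = (-141*O)/7 = -141*O/7)
(o(27, 145) + 25136)*(31311 - 20664) = (-141/7*145 + 25136)*(31311 - 20664) = (-20445/7 + 25136)*10647 = (155507/7)*10647 = 236526147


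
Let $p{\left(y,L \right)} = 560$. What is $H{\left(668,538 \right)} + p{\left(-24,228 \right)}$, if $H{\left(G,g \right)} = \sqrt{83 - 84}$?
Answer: $560 + i \approx 560.0 + 1.0 i$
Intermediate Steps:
$H{\left(G,g \right)} = i$ ($H{\left(G,g \right)} = \sqrt{-1} = i$)
$H{\left(668,538 \right)} + p{\left(-24,228 \right)} = i + 560 = 560 + i$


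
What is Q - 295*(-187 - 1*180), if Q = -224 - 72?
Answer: 107969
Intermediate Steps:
Q = -296
Q - 295*(-187 - 1*180) = -296 - 295*(-187 - 1*180) = -296 - 295*(-187 - 180) = -296 - 295*(-367) = -296 + 108265 = 107969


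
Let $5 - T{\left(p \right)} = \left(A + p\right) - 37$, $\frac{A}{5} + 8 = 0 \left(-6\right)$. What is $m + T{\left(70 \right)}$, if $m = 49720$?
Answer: $49732$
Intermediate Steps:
$A = -40$ ($A = -40 + 5 \cdot 0 \left(-6\right) = -40 + 5 \cdot 0 = -40 + 0 = -40$)
$T{\left(p \right)} = 82 - p$ ($T{\left(p \right)} = 5 - \left(\left(-40 + p\right) - 37\right) = 5 - \left(-77 + p\right) = 82 - p$)
$m + T{\left(70 \right)} = 49720 + \left(82 - 70\right) = 49720 + 12 = 49732$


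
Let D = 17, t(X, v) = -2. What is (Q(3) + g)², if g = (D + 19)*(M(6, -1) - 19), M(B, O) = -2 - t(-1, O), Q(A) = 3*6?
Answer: 443556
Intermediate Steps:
Q(A) = 18
M(B, O) = 0 (M(B, O) = -2 - 1*(-2) = -2 + 2 = 0)
g = -684 (g = (17 + 19)*(0 - 19) = 36*(-19) = -684)
(Q(3) + g)² = (18 - 684)² = (-666)² = 443556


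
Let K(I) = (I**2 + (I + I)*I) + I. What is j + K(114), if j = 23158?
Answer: 62260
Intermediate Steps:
K(I) = I + 3*I**2 (K(I) = (I**2 + (2*I)*I) + I = (I**2 + 2*I**2) + I = 3*I**2 + I = I + 3*I**2)
j + K(114) = 23158 + 114*(1 + 3*114) = 23158 + 114*(1 + 342) = 23158 + 114*343 = 23158 + 39102 = 62260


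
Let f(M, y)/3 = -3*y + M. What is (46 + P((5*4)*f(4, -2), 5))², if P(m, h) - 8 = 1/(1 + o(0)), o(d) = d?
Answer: 3025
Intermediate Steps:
f(M, y) = -9*y + 3*M (f(M, y) = 3*(-3*y + M) = 3*(M - 3*y) = -9*y + 3*M)
P(m, h) = 9 (P(m, h) = 8 + 1/(1 + 0) = 8 + 1/1 = 8 + 1 = 9)
(46 + P((5*4)*f(4, -2), 5))² = (46 + 9)² = 55² = 3025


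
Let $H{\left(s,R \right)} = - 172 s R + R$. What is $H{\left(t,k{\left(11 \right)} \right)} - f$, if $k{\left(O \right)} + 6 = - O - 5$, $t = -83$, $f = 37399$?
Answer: $-351493$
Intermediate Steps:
$k{\left(O \right)} = -11 - O$ ($k{\left(O \right)} = -6 - \left(5 + O\right) = -11 - O$)
$H{\left(s,R \right)} = R - 172 R s$ ($H{\left(s,R \right)} = - 172 R s + R = R - 172 R s$)
$H{\left(t,k{\left(11 \right)} \right)} - f = \left(-11 - 11\right) \left(1 - -14276\right) - 37399 = \left(-11 - 11\right) \left(1 + 14276\right) - 37399 = \left(-22\right) 14277 - 37399 = -314094 - 37399 = -351493$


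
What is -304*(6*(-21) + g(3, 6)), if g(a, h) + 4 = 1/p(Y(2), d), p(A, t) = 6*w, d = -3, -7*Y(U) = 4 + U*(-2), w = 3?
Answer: 355528/9 ≈ 39503.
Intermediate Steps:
Y(U) = -4/7 + 2*U/7 (Y(U) = -(4 + U*(-2))/7 = -(4 - 2*U)/7 = -4/7 + 2*U/7)
p(A, t) = 18 (p(A, t) = 6*3 = 18)
g(a, h) = -71/18 (g(a, h) = -4 + 1/18 = -71/18)
-304*(6*(-21) + g(3, 6)) = -304*(6*(-21) - 71/18) = -304*(-126 - 71/18) = -304*(-2339/18) = 355528/9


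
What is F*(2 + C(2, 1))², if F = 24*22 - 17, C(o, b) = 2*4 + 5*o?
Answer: 204400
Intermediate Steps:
C(o, b) = 8 + 5*o
F = 511 (F = 528 - 17 = 511)
F*(2 + C(2, 1))² = 511*(2 + (8 + 5*2))² = 511*(2 + (8 + 10))² = 511*(2 + 18)² = 511*20² = 511*400 = 204400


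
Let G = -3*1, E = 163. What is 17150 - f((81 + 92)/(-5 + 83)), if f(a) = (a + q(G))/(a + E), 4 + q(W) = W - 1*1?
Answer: 221012501/12887 ≈ 17150.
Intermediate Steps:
G = -3
q(W) = -5 + W (q(W) = -4 + (W - 1*1) = -4 + (W - 1) = -4 + (-1 + W) = -5 + W)
f(a) = (-8 + a)/(163 + a) (f(a) = (a + (-5 - 3))/(a + 163) = (a - 8)/(163 + a) = (-8 + a)/(163 + a))
17150 - f((81 + 92)/(-5 + 83)) = 17150 - (-8 + (81 + 92)/(-5 + 83))/(163 + (81 + 92)/(-5 + 83)) = 17150 - (-8 + 173/78)/(163 + 173/78) = 17150 - (-451)/(12887/78*78) = 17150 - 78*(-451)/(12887*78) = 17150 - 1*(-451/12887) = 17150 + 451/12887 = 221012501/12887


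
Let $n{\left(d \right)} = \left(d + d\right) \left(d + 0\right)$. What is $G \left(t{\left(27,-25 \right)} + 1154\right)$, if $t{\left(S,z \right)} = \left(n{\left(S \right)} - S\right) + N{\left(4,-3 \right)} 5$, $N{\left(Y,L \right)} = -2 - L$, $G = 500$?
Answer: $1295000$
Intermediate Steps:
$n{\left(d \right)} = 2 d^{2}$ ($n{\left(d \right)} = 2 d d = 2 d^{2}$)
$t{\left(S,z \right)} = 5 - S + 2 S^{2}$ ($t{\left(S,z \right)} = \left(2 S^{2} - S\right) + \left(-2 - -3\right) 5 = \left(- S + 2 S^{2}\right) + \left(-2 + 3\right) 5 = \left(- S + 2 S^{2}\right) + 1 \cdot 5 = \left(- S + 2 S^{2}\right) + 5 = 5 - S + 2 S^{2}$)
$G \left(t{\left(27,-25 \right)} + 1154\right) = 500 \left(\left(5 - 27 + 2 \cdot 27^{2}\right) + 1154\right) = 500 \left(\left(5 - 27 + 2 \cdot 729\right) + 1154\right) = 500 \left(\left(5 - 27 + 1458\right) + 1154\right) = 500 \left(1436 + 1154\right) = 500 \cdot 2590 = 1295000$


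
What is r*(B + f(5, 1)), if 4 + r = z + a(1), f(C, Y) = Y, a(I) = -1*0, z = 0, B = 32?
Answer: -132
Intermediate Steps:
a(I) = 0
r = -4 (r = -4 + (0 + 0) = -4 + 0 = -4)
r*(B + f(5, 1)) = -4*(32 + 1) = -4*33 = -132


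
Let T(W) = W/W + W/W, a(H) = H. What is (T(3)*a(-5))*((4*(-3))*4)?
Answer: 480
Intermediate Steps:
T(W) = 2 (T(W) = 1 + 1 = 2)
(T(3)*a(-5))*((4*(-3))*4) = (2*(-5))*((4*(-3))*4) = -(-120)*4 = -10*(-48) = 480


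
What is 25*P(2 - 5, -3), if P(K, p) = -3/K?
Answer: 25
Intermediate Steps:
25*P(2 - 5, -3) = 25*(-3/(2 - 5)) = 25*(-3/(-3)) = 25*(-3*(-1/3)) = 25*1 = 25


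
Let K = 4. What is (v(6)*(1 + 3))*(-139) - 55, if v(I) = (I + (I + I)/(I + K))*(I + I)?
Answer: -240467/5 ≈ -48093.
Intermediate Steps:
v(I) = 2*I*(I + 2*I/(4 + I)) (v(I) = (I + (I + I)/(I + 4))*(I + I) = (I + (2*I)/(4 + I))*(2*I) = (I + 2*I/(4 + I))*(2*I) = 2*I*(I + 2*I/(4 + I)))
(v(6)*(1 + 3))*(-139) - 55 = ((2*6²*(6 + 6)/(4 + 6))*(1 + 3))*(-139) - 55 = ((2*36*12/10)*4)*(-139) - 55 = ((2*36*(⅒)*12)*4)*(-139) - 55 = ((432/5)*4)*(-139) - 55 = (1728/5)*(-139) - 55 = -240192/5 - 55 = -240467/5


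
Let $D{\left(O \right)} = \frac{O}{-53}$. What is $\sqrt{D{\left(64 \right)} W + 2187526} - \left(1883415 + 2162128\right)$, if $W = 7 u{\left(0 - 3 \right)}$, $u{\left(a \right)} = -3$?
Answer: $-4045543 + \frac{\sqrt{6144831766}}{53} \approx -4.0441 \cdot 10^{6}$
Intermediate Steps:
$W = -21$ ($W = 7 \left(-3\right) = -21$)
$D{\left(O \right)} = - \frac{O}{53}$ ($D{\left(O \right)} = O \left(- \frac{1}{53}\right) = - \frac{O}{53}$)
$\sqrt{D{\left(64 \right)} W + 2187526} - \left(1883415 + 2162128\right) = \sqrt{\left(- \frac{1}{53}\right) 64 \left(-21\right) + 2187526} - \left(1883415 + 2162128\right) = \sqrt{\left(- \frac{64}{53}\right) \left(-21\right) + 2187526} - 4045543 = \sqrt{\frac{1344}{53} + 2187526} - 4045543 = \sqrt{\frac{115940222}{53}} - 4045543 = \frac{\sqrt{6144831766}}{53} - 4045543 = -4045543 + \frac{\sqrt{6144831766}}{53}$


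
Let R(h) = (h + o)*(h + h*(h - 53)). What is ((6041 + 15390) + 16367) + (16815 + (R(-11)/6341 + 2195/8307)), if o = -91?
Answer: 169185259472/3098511 ≈ 54602.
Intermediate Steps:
R(h) = (-91 + h)*(h + h*(-53 + h)) (R(h) = (h - 91)*(h + h*(h - 53)) = (-91 + h)*(h + h*(-53 + h)))
((6041 + 15390) + 16367) + (16815 + (R(-11)/6341 + 2195/8307)) = ((6041 + 15390) + 16367) + (16815 + (-11*(4732 + (-11)² - 143*(-11))/6341 + 2195/8307)) = (21431 + 16367) + (16815 + (-11*(4732 + 121 + 1573)*(1/6341) + 2195*(1/8307))) = 37798 + (16815 + (-11*6426*(1/6341) + 2195/8307)) = 37798 + (16815 + (-70686*1/6341 + 2195/8307)) = 37798 + (16815 + (-4158/373 + 2195/8307)) = 37798 + (16815 - 33721771/3098511) = 37798 + 52067740694/3098511 = 169185259472/3098511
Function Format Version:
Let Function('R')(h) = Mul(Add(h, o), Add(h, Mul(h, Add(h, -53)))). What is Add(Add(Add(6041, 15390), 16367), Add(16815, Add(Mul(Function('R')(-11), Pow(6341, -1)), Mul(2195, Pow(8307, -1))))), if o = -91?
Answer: Rational(169185259472, 3098511) ≈ 54602.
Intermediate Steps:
Function('R')(h) = Mul(Add(-91, h), Add(h, Mul(h, Add(-53, h)))) (Function('R')(h) = Mul(Add(h, -91), Add(h, Mul(h, Add(h, -53)))) = Mul(Add(-91, h), Add(h, Mul(h, Add(-53, h)))))
Add(Add(Add(6041, 15390), 16367), Add(16815, Add(Mul(Function('R')(-11), Pow(6341, -1)), Mul(2195, Pow(8307, -1))))) = Add(Add(Add(6041, 15390), 16367), Add(16815, Add(Mul(Mul(-11, Add(4732, Pow(-11, 2), Mul(-143, -11))), Pow(6341, -1)), Mul(2195, Pow(8307, -1))))) = Add(Add(21431, 16367), Add(16815, Add(Mul(Mul(-11, Add(4732, 121, 1573)), Rational(1, 6341)), Mul(2195, Rational(1, 8307))))) = Add(37798, Add(16815, Add(Mul(Mul(-11, 6426), Rational(1, 6341)), Rational(2195, 8307)))) = Add(37798, Add(16815, Add(Mul(-70686, Rational(1, 6341)), Rational(2195, 8307)))) = Add(37798, Add(16815, Add(Rational(-4158, 373), Rational(2195, 8307)))) = Add(37798, Add(16815, Rational(-33721771, 3098511))) = Add(37798, Rational(52067740694, 3098511)) = Rational(169185259472, 3098511)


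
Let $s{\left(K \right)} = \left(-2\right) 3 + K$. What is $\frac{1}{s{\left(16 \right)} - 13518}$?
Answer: $- \frac{1}{13508} \approx -7.403 \cdot 10^{-5}$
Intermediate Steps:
$s{\left(K \right)} = -6 + K$
$\frac{1}{s{\left(16 \right)} - 13518} = \frac{1}{\left(-6 + 16\right) - 13518} = \frac{1}{10 - 13518} = \frac{1}{-13508} = - \frac{1}{13508}$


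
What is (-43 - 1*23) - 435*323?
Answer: -140571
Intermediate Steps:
(-43 - 1*23) - 435*323 = (-43 - 23) - 140505 = -66 - 140505 = -140571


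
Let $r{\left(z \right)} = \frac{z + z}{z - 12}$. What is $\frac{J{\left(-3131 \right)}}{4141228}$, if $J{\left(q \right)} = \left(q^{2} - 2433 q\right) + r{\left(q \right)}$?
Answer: $\frac{883126527}{209933542} \approx 4.2067$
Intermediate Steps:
$r{\left(z \right)} = \frac{2 z}{-12 + z}$
$J{\left(q \right)} = q^{2} - 2433 q + \frac{2 q}{-12 + q}$ ($J{\left(q \right)} = \left(q^{2} - 2433 q\right) + \frac{2 q}{-12 + q} = q^{2} - 2433 q + \frac{2 q}{-12 + q}$)
$\frac{J{\left(-3131 \right)}}{4141228} = \frac{\left(-3131\right) \frac{1}{-12 - 3131} \left(2 + \left(-2433 - 3131\right) \left(-12 - 3131\right)\right)}{4141228} = - \frac{3131 \left(2 - -17487652\right)}{-3143} \cdot \frac{1}{4141228} = \left(-3131\right) \left(- \frac{1}{3143}\right) \left(2 + 17487652\right) \frac{1}{4141228} = \left(-3131\right) \left(- \frac{1}{3143}\right) 17487654 \cdot \frac{1}{4141228} = \frac{54753844674}{3143} \cdot \frac{1}{4141228} = \frac{883126527}{209933542}$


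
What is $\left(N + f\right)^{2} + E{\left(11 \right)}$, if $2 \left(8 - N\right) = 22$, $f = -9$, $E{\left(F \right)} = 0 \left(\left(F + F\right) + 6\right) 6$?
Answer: $144$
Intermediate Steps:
$E{\left(F \right)} = 0$ ($E{\left(F \right)} = 0 \left(2 F + 6\right) 6 = 0 \left(6 + 2 F\right) 6 = 0 \cdot 6 = 0$)
$N = -3$ ($N = 8 - 11 = -3$)
$\left(N + f\right)^{2} + E{\left(11 \right)} = \left(-3 - 9\right)^{2} + 0 = \left(-12\right)^{2} + 0 = 144 + 0 = 144$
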